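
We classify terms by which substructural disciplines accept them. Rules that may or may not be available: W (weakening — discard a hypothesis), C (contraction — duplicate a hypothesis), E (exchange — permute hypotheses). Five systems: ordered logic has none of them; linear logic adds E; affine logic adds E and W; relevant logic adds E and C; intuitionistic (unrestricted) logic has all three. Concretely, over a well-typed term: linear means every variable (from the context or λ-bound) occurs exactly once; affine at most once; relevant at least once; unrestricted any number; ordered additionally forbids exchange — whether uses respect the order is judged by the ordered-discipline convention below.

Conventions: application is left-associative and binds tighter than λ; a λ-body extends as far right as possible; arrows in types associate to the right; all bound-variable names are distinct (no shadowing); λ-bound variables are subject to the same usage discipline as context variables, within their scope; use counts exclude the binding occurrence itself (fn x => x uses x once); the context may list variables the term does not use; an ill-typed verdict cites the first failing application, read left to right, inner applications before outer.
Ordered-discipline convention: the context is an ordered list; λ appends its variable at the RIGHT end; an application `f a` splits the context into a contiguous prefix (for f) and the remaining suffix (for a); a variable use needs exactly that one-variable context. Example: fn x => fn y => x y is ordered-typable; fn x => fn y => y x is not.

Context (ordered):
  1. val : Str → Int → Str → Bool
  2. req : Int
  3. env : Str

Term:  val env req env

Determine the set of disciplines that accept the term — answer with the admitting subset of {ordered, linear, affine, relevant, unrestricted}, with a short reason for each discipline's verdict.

admitted by: relevant, unrestricted
usage: val=1; req=1; env=2
uses in reading order: val, env, req, env
typing: the term checks, with type Bool
ordered ✗ (env ×2 used more than once (contraction))
linear ✗ (env ×2 used more than once (contraction))
affine ✗ (env ×2 used more than once (contraction))
relevant ✓ (at least one use each (val, req, env))
unrestricted ✓ (type-checks (Bool) and nothing is barred)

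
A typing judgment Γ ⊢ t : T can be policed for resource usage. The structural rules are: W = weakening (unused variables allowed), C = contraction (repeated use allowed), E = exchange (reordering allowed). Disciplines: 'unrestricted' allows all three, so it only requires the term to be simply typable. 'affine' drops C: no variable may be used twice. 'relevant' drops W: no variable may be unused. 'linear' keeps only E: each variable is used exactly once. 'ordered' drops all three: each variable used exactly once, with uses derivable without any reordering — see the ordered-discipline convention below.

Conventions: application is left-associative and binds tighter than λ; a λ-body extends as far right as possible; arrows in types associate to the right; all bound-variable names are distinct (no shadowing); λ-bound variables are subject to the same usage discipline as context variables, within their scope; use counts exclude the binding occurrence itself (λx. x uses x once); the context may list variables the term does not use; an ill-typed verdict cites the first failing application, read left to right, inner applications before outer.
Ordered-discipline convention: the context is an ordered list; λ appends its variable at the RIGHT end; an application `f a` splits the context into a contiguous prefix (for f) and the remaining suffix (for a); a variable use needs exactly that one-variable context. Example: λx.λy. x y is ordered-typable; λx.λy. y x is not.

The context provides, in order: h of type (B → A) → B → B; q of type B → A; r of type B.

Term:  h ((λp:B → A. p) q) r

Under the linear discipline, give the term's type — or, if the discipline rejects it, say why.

term : B
use counts: h ×1, q ×1, r ×1, p (bound) ×1
use order (left to right): h, p, q, r
typing: the term checks, with type B
across the five disciplines: ordered ✓ · linear ✓ · affine ✓ · relevant ✓ · unrestricted ✓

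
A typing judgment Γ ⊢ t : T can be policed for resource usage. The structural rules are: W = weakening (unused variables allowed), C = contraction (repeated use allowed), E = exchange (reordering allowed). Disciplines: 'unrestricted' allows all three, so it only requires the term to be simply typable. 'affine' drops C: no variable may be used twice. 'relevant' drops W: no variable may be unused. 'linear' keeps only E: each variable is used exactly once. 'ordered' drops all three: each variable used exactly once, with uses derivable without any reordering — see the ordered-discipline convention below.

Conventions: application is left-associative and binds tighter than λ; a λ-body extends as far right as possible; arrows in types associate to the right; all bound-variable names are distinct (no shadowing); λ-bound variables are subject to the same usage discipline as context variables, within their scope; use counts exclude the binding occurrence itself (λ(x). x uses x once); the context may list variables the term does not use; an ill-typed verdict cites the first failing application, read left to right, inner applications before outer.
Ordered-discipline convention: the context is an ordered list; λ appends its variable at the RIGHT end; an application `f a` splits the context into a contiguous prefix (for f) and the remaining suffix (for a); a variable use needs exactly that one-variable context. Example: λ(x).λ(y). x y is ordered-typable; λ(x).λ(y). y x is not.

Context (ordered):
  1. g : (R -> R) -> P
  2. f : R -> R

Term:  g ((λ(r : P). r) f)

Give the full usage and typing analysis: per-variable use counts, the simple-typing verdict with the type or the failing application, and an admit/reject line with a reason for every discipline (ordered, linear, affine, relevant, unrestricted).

variable uses: g: 1×; f: 1×; r (bound): 1×
left-to-right use order: g, r, f
typing: ill-typed: argument of type R -> R where P is required
ordered: ✗, fails simple typing
linear: ✗, a type mismatch blocks all five
affine: ✗, the type mismatch rejects it
relevant: ✗, not simply typable
unrestricted: ✗, fails simple typing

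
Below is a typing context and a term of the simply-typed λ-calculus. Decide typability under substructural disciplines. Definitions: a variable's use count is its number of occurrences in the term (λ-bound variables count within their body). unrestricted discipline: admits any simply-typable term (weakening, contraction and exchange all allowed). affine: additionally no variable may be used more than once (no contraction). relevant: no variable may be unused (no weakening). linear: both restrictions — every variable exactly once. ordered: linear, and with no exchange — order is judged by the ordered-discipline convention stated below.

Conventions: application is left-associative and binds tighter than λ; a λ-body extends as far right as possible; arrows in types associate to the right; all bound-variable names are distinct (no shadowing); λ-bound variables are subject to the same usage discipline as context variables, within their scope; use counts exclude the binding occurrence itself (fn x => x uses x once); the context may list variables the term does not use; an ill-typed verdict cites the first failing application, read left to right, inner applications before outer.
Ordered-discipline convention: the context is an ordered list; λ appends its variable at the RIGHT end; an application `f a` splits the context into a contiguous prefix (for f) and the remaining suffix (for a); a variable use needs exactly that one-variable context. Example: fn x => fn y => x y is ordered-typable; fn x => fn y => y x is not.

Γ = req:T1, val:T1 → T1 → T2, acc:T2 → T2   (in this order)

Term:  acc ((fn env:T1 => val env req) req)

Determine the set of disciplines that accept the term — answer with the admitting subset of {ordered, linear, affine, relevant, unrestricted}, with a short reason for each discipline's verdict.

admitted by: relevant, unrestricted
use counts: req ×2; val ×1; acc ×1; env (bound) ×1
uses in reading order: acc, val, env, req, req
typing: ✓ — T2
ordered: ✗, uses contraction: req ×2
linear: ✗, uses contraction: req ×2
affine: ✗, uses contraction: req ×2
relevant: ✓, at least one use each (req, val, acc, env)
unrestricted: ✓, typability at T2 is all that's needed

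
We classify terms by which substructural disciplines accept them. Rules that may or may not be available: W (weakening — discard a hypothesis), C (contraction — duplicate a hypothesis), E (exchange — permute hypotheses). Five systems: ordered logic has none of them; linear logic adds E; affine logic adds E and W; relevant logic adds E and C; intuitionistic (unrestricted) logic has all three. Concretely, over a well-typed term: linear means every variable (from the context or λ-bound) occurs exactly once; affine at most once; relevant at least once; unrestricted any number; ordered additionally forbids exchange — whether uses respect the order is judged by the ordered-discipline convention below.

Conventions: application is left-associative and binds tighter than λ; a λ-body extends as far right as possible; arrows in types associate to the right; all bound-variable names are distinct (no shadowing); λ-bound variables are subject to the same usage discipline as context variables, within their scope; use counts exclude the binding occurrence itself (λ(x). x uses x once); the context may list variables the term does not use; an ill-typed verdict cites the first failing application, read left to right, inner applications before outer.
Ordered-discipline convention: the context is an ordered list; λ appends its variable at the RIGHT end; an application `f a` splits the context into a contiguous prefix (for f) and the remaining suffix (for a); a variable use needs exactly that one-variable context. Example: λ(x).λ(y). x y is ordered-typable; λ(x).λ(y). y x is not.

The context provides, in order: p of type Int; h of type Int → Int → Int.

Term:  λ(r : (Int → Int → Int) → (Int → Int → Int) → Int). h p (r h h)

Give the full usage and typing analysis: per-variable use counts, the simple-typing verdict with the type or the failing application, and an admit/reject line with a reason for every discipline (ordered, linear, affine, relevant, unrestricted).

use counts: p: 1; h: 3; r (λ-bound): 1
uses in reading order: h, p, r, h, h
typing: well-typed at ((Int → Int → Int) → (Int → Int → Int) → Int) → Int
ordered: ✗, uses contraction: h ×3
linear: ✗, uses contraction: h ×3
affine: ✗, uses contraction: h ×3
relevant: ✓, at least one use each (p, h, r)
unrestricted: ✓, well-typed at ((Int → Int → Int) → (Int → Int → Int) → Int) → Int; no restrictions here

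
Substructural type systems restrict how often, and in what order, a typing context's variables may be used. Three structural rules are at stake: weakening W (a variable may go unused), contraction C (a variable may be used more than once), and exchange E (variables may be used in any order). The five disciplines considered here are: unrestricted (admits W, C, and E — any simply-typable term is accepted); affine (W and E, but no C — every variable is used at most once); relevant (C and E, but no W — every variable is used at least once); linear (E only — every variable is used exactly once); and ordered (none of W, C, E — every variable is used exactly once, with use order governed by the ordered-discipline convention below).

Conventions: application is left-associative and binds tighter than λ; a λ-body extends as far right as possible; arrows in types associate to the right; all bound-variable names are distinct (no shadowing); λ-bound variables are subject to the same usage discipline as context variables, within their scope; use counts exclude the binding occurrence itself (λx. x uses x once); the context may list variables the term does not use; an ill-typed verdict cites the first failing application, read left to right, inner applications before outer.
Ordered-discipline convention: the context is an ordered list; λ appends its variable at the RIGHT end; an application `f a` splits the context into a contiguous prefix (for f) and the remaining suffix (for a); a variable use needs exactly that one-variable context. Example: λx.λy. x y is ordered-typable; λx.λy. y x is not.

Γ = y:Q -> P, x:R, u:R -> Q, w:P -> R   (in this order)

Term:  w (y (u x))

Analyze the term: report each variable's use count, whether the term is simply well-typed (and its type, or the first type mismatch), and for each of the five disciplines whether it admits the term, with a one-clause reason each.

counts: y: 1; x: 1; u: 1; w: 1
left-to-right use order: w, y, u, x
typing: ✓ — R
ordered: ✗ — needs exchange: uses follow w, y, u, x
linear: ✓ — each of y, x, u, w used exactly once
affine: ✓ — none of y, x, u, w used more than once
relevant: ✓ — at least one use each (y, x, u, w)
unrestricted: ✓ — well-typed at R; no restrictions here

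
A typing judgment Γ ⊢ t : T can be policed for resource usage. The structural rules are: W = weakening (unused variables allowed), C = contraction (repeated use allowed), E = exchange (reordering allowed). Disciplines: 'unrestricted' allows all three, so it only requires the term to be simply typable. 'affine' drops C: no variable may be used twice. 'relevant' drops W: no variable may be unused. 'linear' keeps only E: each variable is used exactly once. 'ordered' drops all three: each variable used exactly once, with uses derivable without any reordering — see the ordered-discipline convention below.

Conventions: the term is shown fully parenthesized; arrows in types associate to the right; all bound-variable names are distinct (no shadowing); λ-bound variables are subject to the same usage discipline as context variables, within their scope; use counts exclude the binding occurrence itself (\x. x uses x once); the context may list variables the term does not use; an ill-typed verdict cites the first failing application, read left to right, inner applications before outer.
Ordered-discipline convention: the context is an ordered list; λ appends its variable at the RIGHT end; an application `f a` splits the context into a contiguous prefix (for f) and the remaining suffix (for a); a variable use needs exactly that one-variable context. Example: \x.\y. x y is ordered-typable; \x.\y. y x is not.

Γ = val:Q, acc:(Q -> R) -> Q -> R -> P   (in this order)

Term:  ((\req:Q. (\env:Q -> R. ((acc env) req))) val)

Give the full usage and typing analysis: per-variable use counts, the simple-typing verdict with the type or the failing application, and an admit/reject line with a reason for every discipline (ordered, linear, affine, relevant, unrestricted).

variable uses: val=1, acc=1, req (λ-bound)=1, env (λ-bound)=1
use order (left to right): acc, env, req, val
typing: ✓ — (Q -> R) -> R -> P
ordered ✗ (no contiguous prefix/suffix split fits acc, env, req, val)
linear ✓ (val, acc, req, env: one use apiece)
affine ✓ (at most one use each (val, acc, req, env))
relevant ✓ (every one of val, acc, req, env appears)
unrestricted ✓ (well-typed at (Q -> R) -> R -> P; no restrictions here)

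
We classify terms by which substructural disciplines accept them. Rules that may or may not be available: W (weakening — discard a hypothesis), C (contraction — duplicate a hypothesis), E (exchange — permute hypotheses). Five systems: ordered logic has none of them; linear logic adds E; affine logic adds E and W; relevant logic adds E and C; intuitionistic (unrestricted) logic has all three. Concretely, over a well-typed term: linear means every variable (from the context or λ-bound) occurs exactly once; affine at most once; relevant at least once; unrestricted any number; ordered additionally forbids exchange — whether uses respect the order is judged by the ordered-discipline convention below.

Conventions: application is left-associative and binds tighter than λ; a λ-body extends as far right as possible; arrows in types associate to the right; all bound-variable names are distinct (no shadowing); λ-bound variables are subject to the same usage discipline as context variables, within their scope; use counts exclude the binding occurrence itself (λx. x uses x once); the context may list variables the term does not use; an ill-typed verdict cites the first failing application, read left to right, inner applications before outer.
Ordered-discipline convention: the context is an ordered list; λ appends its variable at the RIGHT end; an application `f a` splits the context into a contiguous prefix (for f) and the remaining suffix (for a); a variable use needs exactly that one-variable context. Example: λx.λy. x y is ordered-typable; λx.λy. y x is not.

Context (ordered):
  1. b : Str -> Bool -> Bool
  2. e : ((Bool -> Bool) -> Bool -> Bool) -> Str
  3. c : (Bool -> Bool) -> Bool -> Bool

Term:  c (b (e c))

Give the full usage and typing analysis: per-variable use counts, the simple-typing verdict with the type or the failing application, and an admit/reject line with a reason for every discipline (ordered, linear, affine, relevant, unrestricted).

counts: b ×1; e ×1; c ×2
left-to-right use order: c, b, e, c
typing: the term checks, with type Bool -> Bool
ordered: ✗, uses contraction: c ×2
linear: ✗, uses contraction: c ×2
affine: ✗, uses contraction: c ×2
relevant: ✓, b, e, c: all used, weakening unneeded
unrestricted: ✓, typability at Bool -> Bool is all that's needed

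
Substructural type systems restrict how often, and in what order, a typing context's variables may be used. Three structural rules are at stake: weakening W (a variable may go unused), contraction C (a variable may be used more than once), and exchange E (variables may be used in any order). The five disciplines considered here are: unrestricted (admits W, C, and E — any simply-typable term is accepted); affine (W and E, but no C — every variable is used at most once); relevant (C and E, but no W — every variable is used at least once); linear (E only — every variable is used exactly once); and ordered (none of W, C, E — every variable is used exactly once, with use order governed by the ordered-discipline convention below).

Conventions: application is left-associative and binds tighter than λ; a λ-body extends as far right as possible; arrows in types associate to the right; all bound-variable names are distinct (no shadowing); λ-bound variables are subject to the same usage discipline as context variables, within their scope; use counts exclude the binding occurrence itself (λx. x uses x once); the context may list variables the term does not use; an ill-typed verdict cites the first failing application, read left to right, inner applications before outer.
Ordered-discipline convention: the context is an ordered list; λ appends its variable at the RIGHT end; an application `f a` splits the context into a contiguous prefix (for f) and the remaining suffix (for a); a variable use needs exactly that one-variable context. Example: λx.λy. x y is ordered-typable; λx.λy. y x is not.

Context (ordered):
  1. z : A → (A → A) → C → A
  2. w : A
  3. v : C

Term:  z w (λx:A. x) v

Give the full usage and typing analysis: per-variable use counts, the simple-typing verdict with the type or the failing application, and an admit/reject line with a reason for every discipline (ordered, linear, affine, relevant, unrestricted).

variable uses: z: 1; w: 1; v: 1; x [bound]: 1
left-to-right use order: z, w, x, v
typing: well-typed at A
ordered: ✓, z, w, v, x: once each, no exchange needed
linear: ✓, z, w, v, x: one use apiece
affine: ✓, none of z, w, v, x used more than once
relevant: ✓, every one of z, w, v, x appears
unrestricted: ✓, simply typable at A; W, C, E all held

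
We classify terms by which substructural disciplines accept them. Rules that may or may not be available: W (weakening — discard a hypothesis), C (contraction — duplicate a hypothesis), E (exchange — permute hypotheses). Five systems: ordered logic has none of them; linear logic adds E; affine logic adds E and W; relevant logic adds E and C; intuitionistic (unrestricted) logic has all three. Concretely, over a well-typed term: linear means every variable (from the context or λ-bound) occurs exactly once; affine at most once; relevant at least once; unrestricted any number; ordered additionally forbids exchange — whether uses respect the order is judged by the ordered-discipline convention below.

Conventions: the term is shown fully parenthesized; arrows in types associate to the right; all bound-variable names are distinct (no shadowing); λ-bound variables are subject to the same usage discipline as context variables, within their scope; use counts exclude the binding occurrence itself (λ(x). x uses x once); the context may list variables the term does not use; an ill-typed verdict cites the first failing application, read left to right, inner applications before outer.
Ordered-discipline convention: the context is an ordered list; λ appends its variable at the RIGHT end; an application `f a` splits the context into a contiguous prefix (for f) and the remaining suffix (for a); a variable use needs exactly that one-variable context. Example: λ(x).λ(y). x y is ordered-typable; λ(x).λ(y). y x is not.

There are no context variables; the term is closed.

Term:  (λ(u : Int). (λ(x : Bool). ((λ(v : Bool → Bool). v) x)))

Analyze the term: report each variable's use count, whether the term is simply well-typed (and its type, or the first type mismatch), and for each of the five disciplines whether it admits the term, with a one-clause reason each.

use counts: u [bound]: 0, x [bound]: 1, v [bound]: 1
uses in reading order: v, x
typing: ill-typed: an application expects Bool → Bool but receives Bool
ordered ✗ (fails simple typing)
linear ✗ (a type mismatch blocks all five)
affine ✗ (the type mismatch rejects it)
relevant ✗ (not simply typable)
unrestricted ✗ (fails simple typing)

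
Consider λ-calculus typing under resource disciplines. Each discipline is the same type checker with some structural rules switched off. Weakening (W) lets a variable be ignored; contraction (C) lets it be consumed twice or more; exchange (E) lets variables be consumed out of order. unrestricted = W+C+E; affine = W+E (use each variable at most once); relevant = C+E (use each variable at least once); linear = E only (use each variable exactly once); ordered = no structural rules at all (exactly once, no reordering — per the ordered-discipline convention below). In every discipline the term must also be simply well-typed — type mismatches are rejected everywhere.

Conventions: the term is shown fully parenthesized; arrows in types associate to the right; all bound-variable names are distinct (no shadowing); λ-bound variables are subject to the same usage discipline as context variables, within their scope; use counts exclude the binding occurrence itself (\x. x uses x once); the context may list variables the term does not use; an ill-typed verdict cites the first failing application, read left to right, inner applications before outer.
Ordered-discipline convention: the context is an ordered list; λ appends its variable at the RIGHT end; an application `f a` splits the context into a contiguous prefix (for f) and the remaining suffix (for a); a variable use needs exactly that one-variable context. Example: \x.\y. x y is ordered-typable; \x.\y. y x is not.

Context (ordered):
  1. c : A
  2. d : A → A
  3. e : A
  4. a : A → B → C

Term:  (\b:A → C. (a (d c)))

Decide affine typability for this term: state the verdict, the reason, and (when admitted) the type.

yes — no duplicate uses among c, d, e, a, b; term : (A → C) → B → C
usage: c: 1×; d: 1×; e: 0×; a: 1×; b (λ-bound): 0×
order of uses: a, d, c
typing: ✓ — (A → C) → B → C
per-discipline verdicts: ordered ✗ · linear ✗ · affine ✓ · relevant ✗ · unrestricted ✓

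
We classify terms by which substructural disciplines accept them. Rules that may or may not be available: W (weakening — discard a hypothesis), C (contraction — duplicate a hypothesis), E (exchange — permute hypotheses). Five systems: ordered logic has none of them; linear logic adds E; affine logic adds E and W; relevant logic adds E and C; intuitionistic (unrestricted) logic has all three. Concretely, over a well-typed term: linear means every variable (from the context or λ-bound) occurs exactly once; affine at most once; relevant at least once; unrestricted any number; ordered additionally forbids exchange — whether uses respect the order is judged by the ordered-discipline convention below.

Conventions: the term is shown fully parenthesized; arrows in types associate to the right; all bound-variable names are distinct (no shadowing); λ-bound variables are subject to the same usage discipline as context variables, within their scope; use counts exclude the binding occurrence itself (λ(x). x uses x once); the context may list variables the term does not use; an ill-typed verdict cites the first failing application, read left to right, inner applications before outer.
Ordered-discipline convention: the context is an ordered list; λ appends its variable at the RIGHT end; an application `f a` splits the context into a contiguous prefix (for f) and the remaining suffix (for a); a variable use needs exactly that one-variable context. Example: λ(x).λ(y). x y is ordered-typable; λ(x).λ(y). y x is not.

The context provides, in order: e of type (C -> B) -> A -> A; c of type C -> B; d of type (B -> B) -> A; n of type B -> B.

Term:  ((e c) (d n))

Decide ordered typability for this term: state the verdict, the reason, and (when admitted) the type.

yes — e, c, d, n once each; derivable with no W/C/E; term : A
counts: e: 1, c: 1, d: 1, n: 1
use order (left to right): e, c, d, n
typing: ✓ — A
per-discipline verdicts: ordered ✓ | linear ✓ | affine ✓ | relevant ✓ | unrestricted ✓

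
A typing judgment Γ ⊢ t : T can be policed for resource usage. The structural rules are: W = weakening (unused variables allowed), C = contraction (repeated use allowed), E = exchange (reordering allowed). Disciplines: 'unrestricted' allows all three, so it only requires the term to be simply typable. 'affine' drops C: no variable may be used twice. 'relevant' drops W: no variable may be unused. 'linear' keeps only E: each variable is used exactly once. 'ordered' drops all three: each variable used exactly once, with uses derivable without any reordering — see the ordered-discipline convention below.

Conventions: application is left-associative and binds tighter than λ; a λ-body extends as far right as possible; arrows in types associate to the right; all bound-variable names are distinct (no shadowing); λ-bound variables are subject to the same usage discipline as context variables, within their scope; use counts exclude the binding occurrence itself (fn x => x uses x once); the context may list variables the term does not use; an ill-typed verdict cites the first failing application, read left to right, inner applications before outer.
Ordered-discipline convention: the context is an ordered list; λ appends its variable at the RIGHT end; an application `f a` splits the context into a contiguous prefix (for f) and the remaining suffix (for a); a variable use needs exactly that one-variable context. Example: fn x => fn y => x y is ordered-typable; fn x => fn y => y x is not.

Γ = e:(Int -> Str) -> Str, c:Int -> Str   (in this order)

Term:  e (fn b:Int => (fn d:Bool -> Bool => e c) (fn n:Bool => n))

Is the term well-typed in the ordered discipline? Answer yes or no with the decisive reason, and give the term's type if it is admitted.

no — uses contraction: e ×2; needs weakening: b, d unused
counts: e ×2, c ×1, b (bound) ×0, d (bound) ×0, n (bound) ×1
left-to-right use order: e, e, c, n
typing: well-typed at Str
all disciplines: ordered ✗ · linear ✗ · affine ✗ · relevant ✗ · unrestricted ✓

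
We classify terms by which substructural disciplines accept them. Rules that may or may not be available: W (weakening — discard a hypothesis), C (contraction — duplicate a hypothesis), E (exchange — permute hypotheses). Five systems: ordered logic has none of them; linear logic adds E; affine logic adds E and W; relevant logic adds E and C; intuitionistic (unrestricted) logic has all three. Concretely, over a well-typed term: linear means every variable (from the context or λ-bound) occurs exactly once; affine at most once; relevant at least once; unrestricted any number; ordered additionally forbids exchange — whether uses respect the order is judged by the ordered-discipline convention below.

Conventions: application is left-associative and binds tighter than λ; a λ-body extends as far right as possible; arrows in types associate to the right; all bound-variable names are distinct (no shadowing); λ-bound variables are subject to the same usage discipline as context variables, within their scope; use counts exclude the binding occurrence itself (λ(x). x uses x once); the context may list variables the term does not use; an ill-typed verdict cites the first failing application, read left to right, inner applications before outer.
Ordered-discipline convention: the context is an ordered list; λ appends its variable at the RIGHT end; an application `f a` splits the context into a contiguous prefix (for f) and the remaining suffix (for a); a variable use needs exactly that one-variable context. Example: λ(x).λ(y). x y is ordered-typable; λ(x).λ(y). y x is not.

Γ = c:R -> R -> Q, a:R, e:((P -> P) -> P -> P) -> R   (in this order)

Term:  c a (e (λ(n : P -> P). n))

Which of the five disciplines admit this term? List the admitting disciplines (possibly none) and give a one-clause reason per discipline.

admitting disciplines: ordered, linear, affine, relevant, unrestricted
counts: c: 1, a: 1, e: 1, n (bound): 1
left-to-right use order: c, a, e, n
typing: the term checks, with type Q
ordered ✓ (one use each (c, a, e, n); ordered split holds)
linear ✓ (each of c, a, e, n used exactly once)
affine ✓ (c, a, e, n: no repeats, contraction unneeded)
relevant ✓ (every one of c, a, e, n appears)
unrestricted ✓ (typability at Q is all that's needed)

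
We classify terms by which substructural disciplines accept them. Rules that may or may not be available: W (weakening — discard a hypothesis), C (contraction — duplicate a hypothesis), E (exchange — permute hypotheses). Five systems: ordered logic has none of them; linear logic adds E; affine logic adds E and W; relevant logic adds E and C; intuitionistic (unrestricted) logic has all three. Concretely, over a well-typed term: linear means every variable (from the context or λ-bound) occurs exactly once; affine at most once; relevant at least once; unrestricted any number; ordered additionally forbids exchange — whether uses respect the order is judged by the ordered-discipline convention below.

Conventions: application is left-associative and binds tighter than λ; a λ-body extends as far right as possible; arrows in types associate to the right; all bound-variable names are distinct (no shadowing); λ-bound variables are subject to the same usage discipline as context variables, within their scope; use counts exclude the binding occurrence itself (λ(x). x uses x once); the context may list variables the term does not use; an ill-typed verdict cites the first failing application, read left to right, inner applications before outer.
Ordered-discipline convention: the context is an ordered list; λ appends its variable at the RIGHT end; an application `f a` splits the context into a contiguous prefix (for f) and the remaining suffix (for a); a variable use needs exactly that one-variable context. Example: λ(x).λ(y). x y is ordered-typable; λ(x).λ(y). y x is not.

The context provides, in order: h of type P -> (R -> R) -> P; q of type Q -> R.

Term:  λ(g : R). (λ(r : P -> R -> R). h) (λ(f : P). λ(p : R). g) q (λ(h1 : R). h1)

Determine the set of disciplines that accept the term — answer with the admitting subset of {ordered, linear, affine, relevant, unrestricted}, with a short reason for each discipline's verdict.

accepted by: none
usage: h ×1, q ×1, g (λ-bound) ×1, r (λ-bound) ×0, f (λ-bound) ×0, p (λ-bound) ×0, h1 (λ-bound) ×1
use order (left to right): h, g, q, h1
typing: ill-typed: an application expects P but receives Q -> R
ordered ✗ (not simply typable)
linear ✗ (fails simple typing)
affine ✗ (a type mismatch blocks all five)
relevant ✗ (the type mismatch rejects it)
unrestricted ✗ (not simply typable)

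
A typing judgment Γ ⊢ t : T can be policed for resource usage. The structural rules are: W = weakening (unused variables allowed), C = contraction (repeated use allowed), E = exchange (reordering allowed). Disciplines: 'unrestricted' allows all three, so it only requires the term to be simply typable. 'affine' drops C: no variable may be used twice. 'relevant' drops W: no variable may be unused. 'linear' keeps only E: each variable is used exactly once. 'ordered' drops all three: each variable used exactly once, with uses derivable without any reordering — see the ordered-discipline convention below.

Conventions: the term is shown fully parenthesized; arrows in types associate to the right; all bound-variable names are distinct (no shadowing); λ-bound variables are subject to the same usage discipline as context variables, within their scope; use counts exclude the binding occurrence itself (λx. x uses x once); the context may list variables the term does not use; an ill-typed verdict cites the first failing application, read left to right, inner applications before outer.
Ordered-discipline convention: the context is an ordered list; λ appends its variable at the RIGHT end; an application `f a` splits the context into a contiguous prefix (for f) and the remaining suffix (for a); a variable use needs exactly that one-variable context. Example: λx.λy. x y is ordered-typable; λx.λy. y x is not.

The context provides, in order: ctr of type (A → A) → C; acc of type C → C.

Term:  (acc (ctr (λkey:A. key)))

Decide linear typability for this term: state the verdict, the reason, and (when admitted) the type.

yes — each of ctr, acc, key used exactly once; term : C
variable uses: ctr: 1×; acc: 1×; key (λ-bound): 1×
left-to-right use order: acc, ctr, key
typing: ✓ — C
per-discipline verdicts: ordered ✗ · linear ✓ · affine ✓ · relevant ✓ · unrestricted ✓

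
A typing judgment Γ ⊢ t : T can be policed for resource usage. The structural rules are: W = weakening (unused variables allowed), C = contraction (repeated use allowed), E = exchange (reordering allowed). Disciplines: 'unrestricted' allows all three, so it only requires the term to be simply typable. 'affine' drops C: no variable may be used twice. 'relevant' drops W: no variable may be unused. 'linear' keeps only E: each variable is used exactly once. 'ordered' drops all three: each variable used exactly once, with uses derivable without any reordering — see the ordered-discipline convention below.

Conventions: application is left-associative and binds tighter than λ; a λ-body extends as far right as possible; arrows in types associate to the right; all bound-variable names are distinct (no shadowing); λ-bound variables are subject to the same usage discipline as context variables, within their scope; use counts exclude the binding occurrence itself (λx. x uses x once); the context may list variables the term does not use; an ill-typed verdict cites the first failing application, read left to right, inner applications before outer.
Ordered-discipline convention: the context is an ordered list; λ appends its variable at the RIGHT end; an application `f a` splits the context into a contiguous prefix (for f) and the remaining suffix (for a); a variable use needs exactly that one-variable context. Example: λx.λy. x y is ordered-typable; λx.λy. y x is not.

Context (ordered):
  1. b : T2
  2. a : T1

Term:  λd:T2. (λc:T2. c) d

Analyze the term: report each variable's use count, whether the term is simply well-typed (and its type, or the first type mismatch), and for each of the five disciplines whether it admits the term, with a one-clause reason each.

counts: b: 0×, a: 0×, d [bound]: 1×, c [bound]: 1×
left-to-right use order: c, d
typing: well-typed at T2 → T2
ordered ✗ (b, a never used (weakening))
linear ✗ (b, a never used (weakening))
affine ✓ (no duplicate uses among b, a, d, c)
relevant ✗ (b, a never used (weakening))
unrestricted ✓ (typability at T2 → T2 is all that's needed)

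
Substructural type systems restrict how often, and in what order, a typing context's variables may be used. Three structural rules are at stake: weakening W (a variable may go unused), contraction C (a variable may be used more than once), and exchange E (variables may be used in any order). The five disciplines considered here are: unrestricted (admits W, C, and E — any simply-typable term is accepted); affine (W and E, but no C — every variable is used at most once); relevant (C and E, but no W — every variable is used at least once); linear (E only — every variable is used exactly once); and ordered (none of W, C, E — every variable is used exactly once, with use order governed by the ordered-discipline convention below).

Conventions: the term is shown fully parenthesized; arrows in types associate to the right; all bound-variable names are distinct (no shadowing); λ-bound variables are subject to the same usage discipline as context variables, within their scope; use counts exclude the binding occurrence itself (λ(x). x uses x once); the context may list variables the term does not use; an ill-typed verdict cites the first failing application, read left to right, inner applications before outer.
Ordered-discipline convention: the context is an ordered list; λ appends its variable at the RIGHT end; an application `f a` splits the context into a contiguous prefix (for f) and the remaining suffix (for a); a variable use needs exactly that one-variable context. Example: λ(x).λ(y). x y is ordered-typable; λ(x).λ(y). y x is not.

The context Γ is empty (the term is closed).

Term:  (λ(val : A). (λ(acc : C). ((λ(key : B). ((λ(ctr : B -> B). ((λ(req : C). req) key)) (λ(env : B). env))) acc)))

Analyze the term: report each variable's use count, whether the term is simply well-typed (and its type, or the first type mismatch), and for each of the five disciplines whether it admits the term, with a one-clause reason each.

counts: val [bound]: 0×, acc [bound]: 1×, key [bound]: 1×, ctr [bound]: 0×, req [bound]: 1×, env [bound]: 1×
uses in reading order: req, key, env, acc
typing: ill-typed: an application expects C but receives B
ordered: ✗, a type mismatch blocks all five
linear: ✗, the type mismatch rejects it
affine: ✗, not simply typable
relevant: ✗, fails simple typing
unrestricted: ✗, a type mismatch blocks all five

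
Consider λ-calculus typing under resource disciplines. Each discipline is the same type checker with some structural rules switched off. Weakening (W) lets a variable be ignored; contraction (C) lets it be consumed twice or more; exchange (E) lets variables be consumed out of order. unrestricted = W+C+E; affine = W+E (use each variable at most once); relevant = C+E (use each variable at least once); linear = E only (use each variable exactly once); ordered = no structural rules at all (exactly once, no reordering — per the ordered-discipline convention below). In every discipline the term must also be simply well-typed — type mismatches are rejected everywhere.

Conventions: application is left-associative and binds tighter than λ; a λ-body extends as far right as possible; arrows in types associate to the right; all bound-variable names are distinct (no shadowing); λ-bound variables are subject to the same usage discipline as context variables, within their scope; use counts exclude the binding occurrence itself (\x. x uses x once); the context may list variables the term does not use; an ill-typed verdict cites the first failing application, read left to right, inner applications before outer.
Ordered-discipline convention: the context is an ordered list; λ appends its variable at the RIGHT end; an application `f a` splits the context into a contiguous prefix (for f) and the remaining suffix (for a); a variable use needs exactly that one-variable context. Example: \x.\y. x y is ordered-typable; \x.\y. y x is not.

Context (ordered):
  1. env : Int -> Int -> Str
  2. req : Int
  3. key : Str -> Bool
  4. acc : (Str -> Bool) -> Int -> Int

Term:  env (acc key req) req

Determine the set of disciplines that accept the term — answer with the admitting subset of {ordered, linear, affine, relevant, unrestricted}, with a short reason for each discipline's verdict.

admitting disciplines: relevant, unrestricted
counts: env ×1, req ×2, key ×1, acc ×1
use order (left to right): env, acc, key, req, req
typing: ✓ — Str
ordered ✗ (req ×2 used more than once (contraction))
linear ✗ (req ×2 used more than once (contraction))
affine ✗ (req ×2 used more than once (contraction))
relevant ✓ (every one of env, req, key, acc appears)
unrestricted ✓ (type-checks (Str) and nothing is barred)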